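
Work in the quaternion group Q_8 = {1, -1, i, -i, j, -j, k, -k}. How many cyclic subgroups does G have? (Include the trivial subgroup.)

5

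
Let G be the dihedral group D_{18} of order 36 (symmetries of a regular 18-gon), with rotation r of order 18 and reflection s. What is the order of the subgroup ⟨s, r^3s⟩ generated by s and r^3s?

|⟨s⟩| = 2 and |⟨r^3s⟩| = 2, so |H| is a multiple of lcm(2, 2) = 2 and divides |G| = 36.
Closing under the operation: H = {e, r^3, r^6, r^9, r^12, r^15, s, r^3s, r^6s, r^9s, r^12s, r^15s}, so |H| = 12.

12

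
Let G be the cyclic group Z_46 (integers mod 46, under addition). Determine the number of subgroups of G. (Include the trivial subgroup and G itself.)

Subgroups of the cyclic group Z_46 correspond bijectively to divisors of 46.
Divisors of 46: 1, 2, 23, 46.
So Z_46 has 4 subgroups.

4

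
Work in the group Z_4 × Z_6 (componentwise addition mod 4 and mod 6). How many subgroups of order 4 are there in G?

3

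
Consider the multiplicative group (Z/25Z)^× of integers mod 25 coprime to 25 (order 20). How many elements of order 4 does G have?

2

The elements of order 4 are: 7, 18.
That's 2.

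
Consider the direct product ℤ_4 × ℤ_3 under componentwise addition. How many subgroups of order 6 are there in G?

|G| = 12 and 6 | 12, so subgroups of order 6 are possible by Lagrange.
The subgroups of order 6 are: {(0,0), (0,1), (0,2), (2,0), (2,1), (2,2)}.
So G has 1 subgroup of order 6.

1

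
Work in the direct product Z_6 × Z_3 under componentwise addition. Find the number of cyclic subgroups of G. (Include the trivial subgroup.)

10

A cyclic subgroup of order d is generated by each of its φ(d) elements of order d, so the cyclic subgroups of order d number (#elements of order d)/φ(d).
Cyclic subgroups by order — order 1: 1; order 2: 1; order 3: 4; order 6: 4.
Total: 10.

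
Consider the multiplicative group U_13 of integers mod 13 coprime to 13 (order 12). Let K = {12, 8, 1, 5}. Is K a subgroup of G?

Yes

|K| = 4 divides |G| = 12, consistent with Lagrange.
K contains the identity, every element's inverse is in K, and K is closed under ·: it is a subgroup.
In fact K = ⟨8⟩.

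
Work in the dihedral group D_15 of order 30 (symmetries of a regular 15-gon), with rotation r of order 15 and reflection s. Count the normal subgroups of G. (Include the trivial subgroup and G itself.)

5

G has 28 subgroups. Checking conjugation-invariance by order — order 1: 1/1 normal; order 2: 0/15 normal; order 3: 1/1 normal; order 5: 1/1 normal; order 6: 0/5 normal; order 10: 0/3 normal; order 15: 1/1 normal; order 30: 1/1 normal.
Total normal subgroups: 5.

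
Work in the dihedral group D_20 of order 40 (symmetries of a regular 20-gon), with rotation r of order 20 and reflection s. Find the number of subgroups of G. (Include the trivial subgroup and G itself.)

48

|G| = 40, so by Lagrange every subgroup order divides 40. Divisors: 1, 2, 4, 5, 8, 10, 20, 40.
Subgroups by order — order 1: 1; order 2: 21; order 4: 11; order 5: 1; order 8: 5; order 10: 5; order 20: 3; order 40: 1.
Total: 1 + 21 + 11 + 1 + 5 + 5 + 3 + 1 = 48.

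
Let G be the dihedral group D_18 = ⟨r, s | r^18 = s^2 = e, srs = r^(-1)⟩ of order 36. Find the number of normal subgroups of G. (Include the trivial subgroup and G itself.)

G has 45 subgroups. Checking conjugation-invariance by order — order 1: 1/1 normal; order 2: 1/19 normal; order 3: 1/1 normal; order 4: 0/9 normal; order 6: 1/7 normal; order 9: 1/1 normal; order 12: 0/3 normal; order 18: 3/3 normal; order 36: 1/1 normal.
Total normal subgroups: 9.

9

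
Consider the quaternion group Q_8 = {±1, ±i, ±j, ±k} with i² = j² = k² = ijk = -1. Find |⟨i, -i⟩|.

4

|⟨i⟩| = 4 and |⟨-i⟩| = 4, so |H| is a multiple of lcm(4, 4) = 4 and divides |G| = 8.
Closing under the operation: H = {1, -1, i, -i}, so |H| = 4.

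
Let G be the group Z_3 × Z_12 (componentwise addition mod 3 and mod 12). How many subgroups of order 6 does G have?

|G| = 36 and 6 | 36, so subgroups of order 6 are possible by Lagrange.
The subgroups of order 6 are: {(0,0), (0,2), (0,4), (0,6), (0,8), (0,10)}; {(0,0), (0,6), (1,0), (1,6), (2,0), (2,6)}; {(0,0), (0,6), (1,4), (1,10), (2,2), (2,8)}; {(0,0), (0,6), (1,2), (1,8), (2,4), (2,10)}.
So G has 4 subgroups of order 6.

4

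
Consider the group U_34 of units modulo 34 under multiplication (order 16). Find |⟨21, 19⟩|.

8

|⟨21⟩| = 4 and |⟨19⟩| = 8, so |H| is a multiple of lcm(4, 8) = 8 and divides |G| = 16.
Closing under the operation: H = {1, 9, 13, 15, 19, 21, 25, 33}, so |H| = 8.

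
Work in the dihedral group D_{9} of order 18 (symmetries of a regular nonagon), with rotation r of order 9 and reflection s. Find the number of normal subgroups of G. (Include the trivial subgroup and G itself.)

G has 16 subgroups. Checking conjugation-invariance by order — order 1: 1/1 normal; order 2: 0/9 normal; order 3: 1/1 normal; order 6: 0/3 normal; order 9: 1/1 normal; order 18: 1/1 normal.
Total normal subgroups: 4.

4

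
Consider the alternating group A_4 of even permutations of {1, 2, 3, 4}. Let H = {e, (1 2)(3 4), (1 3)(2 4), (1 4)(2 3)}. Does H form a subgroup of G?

Yes

|H| = 4 divides |G| = 12, consistent with Lagrange.
H contains the identity, every element's inverse is in H, and H is closed under ∘: it is a subgroup.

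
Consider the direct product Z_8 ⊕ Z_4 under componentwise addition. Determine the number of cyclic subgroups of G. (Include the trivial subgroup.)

Each element a generates a cyclic subgroup ⟨a⟩; distinct elements may generate the same one (a cyclic group of order d has φ(d) generators).
Cyclic subgroups by order — order 1: 1; order 2: 3; order 4: 6; order 8: 4.
Total: 14.

14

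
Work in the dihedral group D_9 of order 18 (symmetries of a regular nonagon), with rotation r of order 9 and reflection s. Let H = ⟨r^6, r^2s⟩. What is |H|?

|⟨r^6⟩| = 3 and |⟨r^2s⟩| = 2, so |H| is a multiple of lcm(3, 2) = 6 and divides |G| = 18.
Closing under the operation: H = {e, r^3, r^6, r^2s, r^5s, r^8s}, so |H| = 6.

6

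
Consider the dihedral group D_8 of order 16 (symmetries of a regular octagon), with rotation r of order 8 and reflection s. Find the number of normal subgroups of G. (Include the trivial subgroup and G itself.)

7

G has 19 subgroups. Checking conjugation-invariance by order — order 1: 1/1 normal; order 2: 1/9 normal; order 4: 1/5 normal; order 8: 3/3 normal; order 16: 1/1 normal.
Total normal subgroups: 7.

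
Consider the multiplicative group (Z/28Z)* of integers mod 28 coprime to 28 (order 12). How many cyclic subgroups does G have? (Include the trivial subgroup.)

A cyclic subgroup of order d is generated by each of its φ(d) elements of order d, so the cyclic subgroups of order d number (#elements of order d)/φ(d).
Cyclic subgroups by order — order 1: 1; order 2: 3; order 3: 1; order 6: 3.
Total: 8.

8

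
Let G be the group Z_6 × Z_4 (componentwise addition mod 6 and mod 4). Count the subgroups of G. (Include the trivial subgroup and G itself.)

16

|G| = 24, so by Lagrange every subgroup order divides 24. Divisors: 1, 2, 3, 4, 6, 8, 12, 24.
Subgroups by order — order 1: 1; order 2: 3; order 3: 1; order 4: 3; order 6: 3; order 8: 1; order 12: 3; order 24: 1.
Total: 1 + 3 + 1 + 3 + 3 + 1 + 3 + 1 = 16.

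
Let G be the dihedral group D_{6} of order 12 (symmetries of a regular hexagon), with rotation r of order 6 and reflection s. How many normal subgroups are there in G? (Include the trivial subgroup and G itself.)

7

G has 16 subgroups. Checking conjugation-invariance by order — order 1: 1/1 normal; order 2: 1/7 normal; order 3: 1/1 normal; order 4: 0/3 normal; order 6: 3/3 normal; order 12: 1/1 normal.
Total normal subgroups: 7.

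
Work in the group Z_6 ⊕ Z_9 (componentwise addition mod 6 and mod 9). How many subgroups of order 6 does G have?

4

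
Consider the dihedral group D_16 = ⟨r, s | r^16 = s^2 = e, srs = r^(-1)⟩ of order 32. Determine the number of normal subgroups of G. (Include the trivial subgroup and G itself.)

G has 36 subgroups. Checking conjugation-invariance by order — order 1: 1/1 normal; order 2: 1/17 normal; order 4: 1/9 normal; order 8: 1/5 normal; order 16: 3/3 normal; order 32: 1/1 normal.
Total normal subgroups: 8.

8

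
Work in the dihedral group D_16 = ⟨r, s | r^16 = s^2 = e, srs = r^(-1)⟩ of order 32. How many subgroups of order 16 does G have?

|G| = 32 and 16 | 32, so subgroups of order 16 are possible by Lagrange.
The subgroups of order 16 are: {e, r, r^2, r^3, r^4, r^5, r^6, r^7, r^8, r^9, r^10, r^11, r^12, r^13, r^14, r^15}; {e, r^2, r^4, r^6, r^8, r^10, r^12, r^14, s, r^2s, r^4s, r^6s, r^8s, r^10s, r^12s, r^14s}; {e, r^2, r^4, r^6, r^8, r^10, r^12, r^14, rs, r^3s, r^5s, r^7s, r^9s, r^11s, r^13s, r^15s}.
So G has 3 subgroups of order 16.

3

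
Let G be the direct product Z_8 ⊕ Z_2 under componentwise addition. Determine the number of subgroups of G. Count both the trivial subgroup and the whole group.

11

|G| = 16, so by Lagrange every subgroup order divides 16. Divisors: 1, 2, 4, 8, 16.
Subgroups by order — order 1: 1; order 2: 3; order 4: 3; order 8: 3; order 16: 1.
Total: 1 + 3 + 3 + 3 + 1 = 11.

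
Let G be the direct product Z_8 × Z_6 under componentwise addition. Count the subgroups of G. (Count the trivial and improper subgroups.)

|G| = 48, so by Lagrange every subgroup order divides 48. Divisors: 1, 2, 3, 4, 6, 8, 12, 16, 24, 48.
Subgroups by order — order 1: 1; order 2: 3; order 3: 1; order 4: 3; order 6: 3; order 8: 3; order 12: 3; order 16: 1; order 24: 3; order 48: 1.
Total: 1 + 3 + 1 + 3 + 3 + 3 + 3 + 1 + 3 + 1 = 22.

22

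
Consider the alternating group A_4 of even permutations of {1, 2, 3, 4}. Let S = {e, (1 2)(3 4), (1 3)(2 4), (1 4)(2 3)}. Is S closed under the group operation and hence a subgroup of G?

|S| = 4 divides |G| = 12, consistent with Lagrange.
S contains the identity, every element's inverse is in S, and S is closed under ∘: it is a subgroup.

Yes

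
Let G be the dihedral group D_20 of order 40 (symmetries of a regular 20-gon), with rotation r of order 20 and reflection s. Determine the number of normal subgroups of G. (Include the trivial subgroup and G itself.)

G has 48 subgroups. Checking conjugation-invariance by order — order 1: 1/1 normal; order 2: 1/21 normal; order 4: 1/11 normal; order 5: 1/1 normal; order 8: 0/5 normal; order 10: 1/5 normal; order 20: 3/3 normal; order 40: 1/1 normal.
Total normal subgroups: 9.

9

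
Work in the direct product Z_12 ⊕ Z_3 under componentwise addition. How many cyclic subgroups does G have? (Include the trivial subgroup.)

Each element a generates a cyclic subgroup ⟨a⟩; distinct elements may generate the same one (a cyclic group of order d has φ(d) generators).
Cyclic subgroups by order — order 1: 1; order 2: 1; order 3: 4; order 4: 1; order 6: 4; order 12: 4.
Total: 15.

15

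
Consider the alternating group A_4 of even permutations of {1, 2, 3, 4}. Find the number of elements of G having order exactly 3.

8

The elements of order 3 are: (2 3 4), (2 4 3), (1 2 3), (1 2 4), (1 3 2), (1 3 4), (1 4 2), (1 4 3).
That's 8.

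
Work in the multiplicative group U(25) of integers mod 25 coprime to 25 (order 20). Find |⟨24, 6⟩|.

10

|⟨24⟩| = 2 and |⟨6⟩| = 5, so |H| is a multiple of lcm(2, 5) = 10 and divides |G| = 20.
Closing under the operation: H = {1, 4, 6, 9, 11, 14, 16, 19, 21, 24}, so |H| = 10.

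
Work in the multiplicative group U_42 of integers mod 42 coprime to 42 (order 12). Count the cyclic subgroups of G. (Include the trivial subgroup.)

8

A cyclic subgroup of order d is generated by each of its φ(d) elements of order d, so the cyclic subgroups of order d number (#elements of order d)/φ(d).
Cyclic subgroups by order — order 1: 1; order 2: 3; order 3: 1; order 6: 3.
Total: 8.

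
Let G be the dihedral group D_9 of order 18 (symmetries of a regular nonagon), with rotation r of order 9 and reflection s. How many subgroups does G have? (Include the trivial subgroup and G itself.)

|G| = 18, so by Lagrange every subgroup order divides 18. Divisors: 1, 2, 3, 6, 9, 18.
Subgroups by order — order 1: 1; order 2: 9; order 3: 1; order 6: 3; order 9: 1; order 18: 1.
Total: 1 + 9 + 1 + 3 + 1 + 1 = 16.

16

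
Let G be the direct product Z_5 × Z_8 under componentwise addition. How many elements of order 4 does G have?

2

An element (a,b) has order lcm(ord(a), ord(b)); count pairs with lcm equal to 4.
Enumerating gives 2 such elements.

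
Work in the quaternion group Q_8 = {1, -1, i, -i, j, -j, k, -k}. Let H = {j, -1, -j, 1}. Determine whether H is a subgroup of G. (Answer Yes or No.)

Yes

|H| = 4 divides |G| = 8, consistent with Lagrange.
H contains the identity, every element's inverse is in H, and H is closed under ·: it is a subgroup.
In fact H = ⟨j⟩.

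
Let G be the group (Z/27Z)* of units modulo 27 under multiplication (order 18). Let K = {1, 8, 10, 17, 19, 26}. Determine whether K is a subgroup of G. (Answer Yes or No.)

Yes

|K| = 6 divides |G| = 18, consistent with Lagrange.
K contains the identity, every element's inverse is in K, and K is closed under ·: it is a subgroup.
In fact K = ⟨17⟩.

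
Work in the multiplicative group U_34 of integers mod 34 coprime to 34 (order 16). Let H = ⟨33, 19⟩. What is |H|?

8

|⟨33⟩| = 2 and |⟨19⟩| = 8, so |H| is a multiple of lcm(2, 8) = 8 and divides |G| = 16.
Closing under the operation: H = {1, 9, 13, 15, 19, 21, 25, 33}, so |H| = 8.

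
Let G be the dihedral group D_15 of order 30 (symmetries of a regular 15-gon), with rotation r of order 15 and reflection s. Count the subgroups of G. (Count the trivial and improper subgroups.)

|G| = 30, so by Lagrange every subgroup order divides 30. Divisors: 1, 2, 3, 5, 6, 10, 15, 30.
Subgroups by order — order 1: 1; order 2: 15; order 3: 1; order 5: 1; order 6: 5; order 10: 3; order 15: 1; order 30: 1.
Total: 1 + 15 + 1 + 1 + 5 + 3 + 1 + 1 = 28.

28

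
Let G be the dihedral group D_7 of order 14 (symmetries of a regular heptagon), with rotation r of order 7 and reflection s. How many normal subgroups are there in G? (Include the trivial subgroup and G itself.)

3

G has 10 subgroups. Checking conjugation-invariance by order — order 1: 1/1 normal; order 2: 0/7 normal; order 7: 1/1 normal; order 14: 1/1 normal.
Total normal subgroups: 3.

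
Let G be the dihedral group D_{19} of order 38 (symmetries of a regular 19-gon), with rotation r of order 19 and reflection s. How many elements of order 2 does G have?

19

Enumerating element orders in G gives 19 elements of order 2.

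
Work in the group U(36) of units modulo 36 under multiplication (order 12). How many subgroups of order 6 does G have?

|G| = 12 and 6 | 12, so subgroups of order 6 are possible by Lagrange.
The subgroups of order 6 are: {1, 11, 13, 23, 25, 35}; {1, 5, 13, 17, 25, 29}; {1, 7, 13, 19, 25, 31}.
So G has 3 subgroups of order 6.

3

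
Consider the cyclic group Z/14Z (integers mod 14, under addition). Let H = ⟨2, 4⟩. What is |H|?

|⟨2⟩| = 7 and |⟨4⟩| = 7, so |H| is a multiple of lcm(7, 7) = 7 and divides |G| = 14.
Closing under the operation: H = {0, 2, 4, 6, 8, 10, 12}, so |H| = 7.

7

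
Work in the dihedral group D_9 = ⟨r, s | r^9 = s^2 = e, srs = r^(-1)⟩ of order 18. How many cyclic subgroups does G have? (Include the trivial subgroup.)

A cyclic subgroup of order d is generated by each of its φ(d) elements of order d, so the cyclic subgroups of order d number (#elements of order d)/φ(d).
Cyclic subgroups by order — order 1: 1; order 2: 9; order 3: 1; order 9: 1.
Total: 12.

12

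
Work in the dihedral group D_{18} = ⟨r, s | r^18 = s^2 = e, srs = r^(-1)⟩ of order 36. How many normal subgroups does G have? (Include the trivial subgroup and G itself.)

9

G has 45 subgroups. Checking conjugation-invariance by order — order 1: 1/1 normal; order 2: 1/19 normal; order 3: 1/1 normal; order 4: 0/9 normal; order 6: 1/7 normal; order 9: 1/1 normal; order 12: 0/3 normal; order 18: 3/3 normal; order 36: 1/1 normal.
Total normal subgroups: 9.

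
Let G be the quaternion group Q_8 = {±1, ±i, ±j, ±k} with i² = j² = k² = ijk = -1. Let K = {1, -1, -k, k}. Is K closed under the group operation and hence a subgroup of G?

Yes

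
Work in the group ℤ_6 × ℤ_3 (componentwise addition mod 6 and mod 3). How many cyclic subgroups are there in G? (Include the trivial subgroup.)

Each element a generates a cyclic subgroup ⟨a⟩; distinct elements may generate the same one (a cyclic group of order d has φ(d) generators).
Cyclic subgroups by order — order 1: 1; order 2: 1; order 3: 4; order 6: 4.
Total: 10.

10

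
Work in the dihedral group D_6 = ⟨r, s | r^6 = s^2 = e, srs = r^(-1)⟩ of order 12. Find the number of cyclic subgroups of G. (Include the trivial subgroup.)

Group the elements of G by the cyclic subgroup they generate; each cyclic subgroup of order d accounts for φ(d) elements.
Cyclic subgroups by order — order 1: 1; order 2: 7; order 3: 1; order 6: 1.
Total: 10.

10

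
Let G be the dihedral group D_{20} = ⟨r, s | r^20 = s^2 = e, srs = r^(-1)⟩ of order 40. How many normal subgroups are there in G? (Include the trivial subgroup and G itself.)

9

G has 48 subgroups. Checking conjugation-invariance by order — order 1: 1/1 normal; order 2: 1/21 normal; order 4: 1/11 normal; order 5: 1/1 normal; order 8: 0/5 normal; order 10: 1/5 normal; order 20: 3/3 normal; order 40: 1/1 normal.
Total normal subgroups: 9.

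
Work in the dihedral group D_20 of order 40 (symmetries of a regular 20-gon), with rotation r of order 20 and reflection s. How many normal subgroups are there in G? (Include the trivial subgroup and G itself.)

G has 48 subgroups. Checking conjugation-invariance by order — order 1: 1/1 normal; order 2: 1/21 normal; order 4: 1/11 normal; order 5: 1/1 normal; order 8: 0/5 normal; order 10: 1/5 normal; order 20: 3/3 normal; order 40: 1/1 normal.
Total normal subgroups: 9.

9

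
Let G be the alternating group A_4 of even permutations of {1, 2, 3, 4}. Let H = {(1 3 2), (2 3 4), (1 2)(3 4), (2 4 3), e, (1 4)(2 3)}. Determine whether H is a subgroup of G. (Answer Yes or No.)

(1 3 2) ∈ H but its inverse (1 2 3) ∉ H, so H is not a subgroup.

No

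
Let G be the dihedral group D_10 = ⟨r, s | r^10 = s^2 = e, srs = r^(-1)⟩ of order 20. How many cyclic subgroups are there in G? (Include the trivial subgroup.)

A cyclic subgroup of order d is generated by each of its φ(d) elements of order d, so the cyclic subgroups of order d number (#elements of order d)/φ(d).
Cyclic subgroups by order — order 1: 1; order 2: 11; order 5: 1; order 10: 1.
Total: 14.

14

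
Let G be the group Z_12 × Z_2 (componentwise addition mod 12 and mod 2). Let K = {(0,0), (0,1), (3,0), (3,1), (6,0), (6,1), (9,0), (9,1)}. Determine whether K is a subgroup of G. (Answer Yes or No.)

|K| = 8 divides |G| = 24, consistent with Lagrange.
K contains the identity, every element's inverse is in K, and K is closed under +: it is a subgroup.

Yes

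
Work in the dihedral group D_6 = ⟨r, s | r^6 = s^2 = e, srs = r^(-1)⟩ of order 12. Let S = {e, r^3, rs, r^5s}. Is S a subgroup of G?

No

Closure fails: rs · r^5s = r^2 ∉ S. So S is not a subgroup.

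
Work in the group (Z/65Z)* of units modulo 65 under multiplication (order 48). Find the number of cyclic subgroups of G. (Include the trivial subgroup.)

20

Each element a generates a cyclic subgroup ⟨a⟩; distinct elements may generate the same one (a cyclic group of order d has φ(d) generators).
Cyclic subgroups by order — order 1: 1; order 2: 3; order 3: 1; order 4: 6; order 6: 3; order 12: 6.
Total: 20.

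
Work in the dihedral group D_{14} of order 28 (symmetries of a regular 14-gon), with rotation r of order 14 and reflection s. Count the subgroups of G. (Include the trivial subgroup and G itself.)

|G| = 28, so by Lagrange every subgroup order divides 28. Divisors: 1, 2, 4, 7, 14, 28.
Subgroups by order — order 1: 1; order 2: 15; order 4: 7; order 7: 1; order 14: 3; order 28: 1.
Total: 1 + 15 + 7 + 1 + 3 + 1 = 28.

28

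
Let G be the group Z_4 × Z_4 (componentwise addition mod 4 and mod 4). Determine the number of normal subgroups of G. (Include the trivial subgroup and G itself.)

15

G is abelian, so every subgroup is normal.
G has 15 subgroups in total, hence 15 normal subgroups.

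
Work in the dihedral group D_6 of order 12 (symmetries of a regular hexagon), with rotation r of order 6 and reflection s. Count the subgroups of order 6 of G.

|G| = 12 and 6 | 12, so subgroups of order 6 are possible by Lagrange.
The subgroups of order 6 are: {e, r, r^2, r^3, r^4, r^5}; {e, r^2, r^4, s, r^2s, r^4s}; {e, r^2, r^4, rs, r^3s, r^5s}.
So G has 3 subgroups of order 6.

3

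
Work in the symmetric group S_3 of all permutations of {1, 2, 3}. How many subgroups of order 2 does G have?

3

|G| = 6 and 2 | 6, so subgroups of order 2 are possible by Lagrange.
The subgroups of order 2 are: {e, (1 2)}; {e, (1 3)}; {e, (2 3)}.
So G has 3 subgroups of order 2.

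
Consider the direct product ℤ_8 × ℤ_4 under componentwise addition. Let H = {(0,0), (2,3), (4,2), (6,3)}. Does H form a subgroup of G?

No

(2,3) ∈ H but its inverse (6,1) ∉ H, so H is not a subgroup.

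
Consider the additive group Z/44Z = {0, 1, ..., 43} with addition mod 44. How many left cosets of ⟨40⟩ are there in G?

|⟨40⟩| = 11 and |G| = 44.
By Lagrange, [G : H] = |G|/|H| = 44/11 = 4.

4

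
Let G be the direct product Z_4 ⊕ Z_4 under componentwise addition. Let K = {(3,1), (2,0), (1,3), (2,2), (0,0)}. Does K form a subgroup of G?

No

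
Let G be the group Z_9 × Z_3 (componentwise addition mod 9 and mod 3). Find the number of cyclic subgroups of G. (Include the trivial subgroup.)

8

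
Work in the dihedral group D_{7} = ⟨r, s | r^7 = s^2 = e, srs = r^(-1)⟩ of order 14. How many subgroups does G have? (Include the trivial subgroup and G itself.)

10

|G| = 14, so by Lagrange every subgroup order divides 14. Divisors: 1, 2, 7, 14.
Subgroups by order — order 1: 1; order 2: 7; order 7: 1; order 14: 1.
Total: 1 + 7 + 1 + 1 = 10.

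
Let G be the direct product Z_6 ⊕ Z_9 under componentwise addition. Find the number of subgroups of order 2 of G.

1

|G| = 54 and 2 | 54, so subgroups of order 2 are possible by Lagrange.
The subgroups of order 2 are: {(0,0), (3,0)}.
So G has 1 subgroup of order 2.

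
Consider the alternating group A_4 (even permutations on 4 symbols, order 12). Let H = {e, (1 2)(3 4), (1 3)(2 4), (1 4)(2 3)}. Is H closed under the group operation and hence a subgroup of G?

|H| = 4 divides |G| = 12, consistent with Lagrange.
H contains the identity, every element's inverse is in H, and H is closed under ∘: it is a subgroup.

Yes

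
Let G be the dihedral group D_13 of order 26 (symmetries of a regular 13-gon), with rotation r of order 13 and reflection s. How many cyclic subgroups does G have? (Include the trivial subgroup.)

Group the elements of G by the cyclic subgroup they generate; each cyclic subgroup of order d accounts for φ(d) elements.
Cyclic subgroups by order — order 1: 1; order 2: 13; order 13: 1.
Total: 15.

15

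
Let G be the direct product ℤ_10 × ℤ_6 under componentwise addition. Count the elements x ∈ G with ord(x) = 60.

An element (a,b) has order lcm(ord(a), ord(b)); count pairs with lcm equal to 60.
Enumerating gives 0 such elements.

0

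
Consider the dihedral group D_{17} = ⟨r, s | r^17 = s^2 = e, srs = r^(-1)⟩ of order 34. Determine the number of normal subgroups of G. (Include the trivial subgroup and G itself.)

G has 20 subgroups. Checking conjugation-invariance by order — order 1: 1/1 normal; order 2: 0/17 normal; order 17: 1/1 normal; order 34: 1/1 normal.
Total normal subgroups: 3.

3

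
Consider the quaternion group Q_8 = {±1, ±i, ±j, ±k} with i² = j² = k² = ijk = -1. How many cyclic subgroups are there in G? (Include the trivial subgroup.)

5

Each element a generates a cyclic subgroup ⟨a⟩; distinct elements may generate the same one (a cyclic group of order d has φ(d) generators).
Cyclic subgroups by order — order 1: 1; order 2: 1; order 4: 3.
Total: 5.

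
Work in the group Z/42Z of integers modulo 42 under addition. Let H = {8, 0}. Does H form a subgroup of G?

8 ∈ H but its inverse 34 ∉ H, so H is not a subgroup.

No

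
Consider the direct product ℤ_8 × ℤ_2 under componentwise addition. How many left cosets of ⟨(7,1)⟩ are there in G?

|⟨(7,1)⟩| = 8 and |G| = 16.
By Lagrange, [G : H] = |G|/|H| = 16/8 = 2.

2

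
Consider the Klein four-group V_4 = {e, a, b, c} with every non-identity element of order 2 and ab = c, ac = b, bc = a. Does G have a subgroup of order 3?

No

3 does not divide |G| = 4, so by Lagrange no subgroup of order 3 exists.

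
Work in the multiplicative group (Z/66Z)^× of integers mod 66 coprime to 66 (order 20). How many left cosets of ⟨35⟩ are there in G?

2

|⟨35⟩| = 10 and |G| = 20.
By Lagrange, [G : H] = |G|/|H| = 20/10 = 2.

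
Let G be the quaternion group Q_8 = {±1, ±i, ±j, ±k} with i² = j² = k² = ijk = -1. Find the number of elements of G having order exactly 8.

0

No element of G has order 8 (even though 8 | 8).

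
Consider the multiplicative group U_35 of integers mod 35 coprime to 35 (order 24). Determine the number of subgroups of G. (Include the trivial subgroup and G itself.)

16

|G| = 24, so by Lagrange every subgroup order divides 24. Divisors: 1, 2, 3, 4, 6, 8, 12, 24.
Subgroups by order — order 1: 1; order 2: 3; order 3: 1; order 4: 3; order 6: 3; order 8: 1; order 12: 3; order 24: 1.
Total: 1 + 3 + 1 + 3 + 3 + 1 + 3 + 1 = 16.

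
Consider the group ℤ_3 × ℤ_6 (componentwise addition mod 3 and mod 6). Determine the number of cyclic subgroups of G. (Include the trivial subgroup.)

10

Each element a generates a cyclic subgroup ⟨a⟩; distinct elements may generate the same one (a cyclic group of order d has φ(d) generators).
Cyclic subgroups by order — order 1: 1; order 2: 1; order 3: 4; order 6: 4.
Total: 10.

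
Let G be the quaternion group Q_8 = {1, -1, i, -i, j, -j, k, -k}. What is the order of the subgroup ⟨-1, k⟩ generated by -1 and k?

4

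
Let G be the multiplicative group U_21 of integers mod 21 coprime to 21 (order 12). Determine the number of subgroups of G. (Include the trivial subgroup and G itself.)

|G| = 12, so by Lagrange every subgroup order divides 12. Divisors: 1, 2, 3, 4, 6, 12.
Subgroups by order — order 1: 1; order 2: 3; order 3: 1; order 4: 1; order 6: 3; order 12: 1.
Total: 1 + 3 + 1 + 1 + 3 + 1 = 10.

10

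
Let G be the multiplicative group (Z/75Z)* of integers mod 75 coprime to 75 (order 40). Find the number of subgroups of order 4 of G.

3

|G| = 40 and 4 | 40, so subgroups of order 4 are possible by Lagrange.
The subgroups of order 4 are: {1, 26, 49, 74}; {1, 32, 49, 68}; {1, 7, 43, 49}.
So G has 3 subgroups of order 4.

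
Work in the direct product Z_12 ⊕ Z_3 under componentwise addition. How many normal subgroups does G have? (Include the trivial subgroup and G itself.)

G is abelian, so every subgroup is normal.
G has 18 subgroups in total, hence 18 normal subgroups.

18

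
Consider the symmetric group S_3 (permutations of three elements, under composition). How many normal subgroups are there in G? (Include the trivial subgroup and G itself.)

G has 6 subgroups. Checking conjugation-invariance by order — order 1: 1/1 normal; order 2: 0/3 normal; order 3: 1/1 normal; order 6: 1/1 normal.
Total normal subgroups: 3.

3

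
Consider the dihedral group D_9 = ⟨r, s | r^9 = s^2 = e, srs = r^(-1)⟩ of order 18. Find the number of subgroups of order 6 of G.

|G| = 18 and 6 | 18, so subgroups of order 6 are possible by Lagrange.
The subgroups of order 6 are: {e, r^3, r^6, r^2s, r^5s, r^8s}; {e, r^3, r^6, s, r^3s, r^6s}; {e, r^3, r^6, rs, r^4s, r^7s}.
So G has 3 subgroups of order 6.

3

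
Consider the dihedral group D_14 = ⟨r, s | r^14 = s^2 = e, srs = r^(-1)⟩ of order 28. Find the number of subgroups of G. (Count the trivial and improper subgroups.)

28

|G| = 28, so by Lagrange every subgroup order divides 28. Divisors: 1, 2, 4, 7, 14, 28.
Subgroups by order — order 1: 1; order 2: 15; order 4: 7; order 7: 1; order 14: 3; order 28: 1.
Total: 1 + 15 + 7 + 1 + 3 + 1 = 28.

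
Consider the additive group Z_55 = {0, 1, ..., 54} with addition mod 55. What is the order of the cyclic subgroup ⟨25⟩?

In Z_55, the order of an element a is n/gcd(a, n).
gcd(25, 55) = 5, so |⟨25⟩| = 55/5 = 11.

11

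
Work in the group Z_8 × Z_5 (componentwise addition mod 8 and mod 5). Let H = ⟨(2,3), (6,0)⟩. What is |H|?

|⟨(2,3)⟩| = 20 and |⟨(6,0)⟩| = 4, so |H| is a multiple of lcm(20, 4) = 20 and divides |G| = 40.
Closing under the operation: H = {(0,0), (0,1), (0,2), (0,3), (0,4), (2,0), (2,1), (2,2), (2,3), (2,4), (4,0), (4,1), (4,2), (4,3), (4,4), (6,0), (6,1), (6,2), (6,3), (6,4)}, so |H| = 20.

20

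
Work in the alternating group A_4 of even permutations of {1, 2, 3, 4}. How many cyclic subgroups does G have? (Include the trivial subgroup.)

8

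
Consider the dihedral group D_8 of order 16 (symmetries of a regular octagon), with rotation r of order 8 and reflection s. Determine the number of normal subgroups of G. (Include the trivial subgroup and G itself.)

7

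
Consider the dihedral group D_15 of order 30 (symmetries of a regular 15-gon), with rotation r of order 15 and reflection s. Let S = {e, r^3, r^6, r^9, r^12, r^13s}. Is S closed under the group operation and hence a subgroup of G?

Closure fails: r^9 · r^13s = r^7s ∉ S. So S is not a subgroup.

No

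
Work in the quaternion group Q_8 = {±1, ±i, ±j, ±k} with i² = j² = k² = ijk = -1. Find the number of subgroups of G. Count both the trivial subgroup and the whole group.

|G| = 8, so by Lagrange every subgroup order divides 8. Divisors: 1, 2, 4, 8.
Subgroups by order — order 1: 1; order 2: 1; order 4: 3; order 8: 1.
Total: 1 + 1 + 3 + 1 = 6.

6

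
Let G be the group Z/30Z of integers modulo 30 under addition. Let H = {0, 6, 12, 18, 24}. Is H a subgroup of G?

Yes

|H| = 5 divides |G| = 30, consistent with Lagrange.
H contains the identity, every element's inverse is in H, and H is closed under +: it is a subgroup.
In fact H = ⟨18⟩.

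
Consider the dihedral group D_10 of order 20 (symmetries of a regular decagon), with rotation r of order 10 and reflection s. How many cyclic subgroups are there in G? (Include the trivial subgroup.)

14

Each element a generates a cyclic subgroup ⟨a⟩; distinct elements may generate the same one (a cyclic group of order d has φ(d) generators).
Cyclic subgroups by order — order 1: 1; order 2: 11; order 5: 1; order 10: 1.
Total: 14.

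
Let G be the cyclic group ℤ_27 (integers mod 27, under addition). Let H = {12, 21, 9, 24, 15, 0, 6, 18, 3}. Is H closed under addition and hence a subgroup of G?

Yes

|H| = 9 divides |G| = 27, consistent with Lagrange.
H contains the identity, every element's inverse is in H, and H is closed under +: it is a subgroup.
In fact H = ⟨3⟩.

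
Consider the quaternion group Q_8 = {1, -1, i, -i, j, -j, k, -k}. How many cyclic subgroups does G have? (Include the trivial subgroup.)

Each element a generates a cyclic subgroup ⟨a⟩; distinct elements may generate the same one (a cyclic group of order d has φ(d) generators).
Cyclic subgroups by order — order 1: 1; order 2: 1; order 4: 3.
Total: 5.

5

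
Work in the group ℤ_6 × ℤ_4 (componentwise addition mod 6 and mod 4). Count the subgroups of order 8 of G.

|G| = 24 and 8 | 24, so subgroups of order 8 are possible by Lagrange.
The subgroups of order 8 are: {(0,0), (0,1), (0,2), (0,3), (3,0), (3,1), (3,2), (3,3)}.
So G has 1 subgroup of order 8.

1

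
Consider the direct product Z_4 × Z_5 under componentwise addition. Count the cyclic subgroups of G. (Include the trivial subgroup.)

6

Group the elements of G by the cyclic subgroup they generate; each cyclic subgroup of order d accounts for φ(d) elements.
Cyclic subgroups by order — order 1: 1; order 2: 1; order 4: 1; order 5: 1; order 10: 1; order 20: 1.
Total: 6.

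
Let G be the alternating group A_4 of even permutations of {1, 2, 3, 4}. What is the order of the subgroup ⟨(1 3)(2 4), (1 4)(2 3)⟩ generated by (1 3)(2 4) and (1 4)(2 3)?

|⟨(1 3)(2 4)⟩| = 2 and |⟨(1 4)(2 3)⟩| = 2, so |H| is a multiple of lcm(2, 2) = 2 and divides |G| = 12.
Closing under the operation: H = {e, (1 2)(3 4), (1 3)(2 4), (1 4)(2 3)}, so |H| = 4.

4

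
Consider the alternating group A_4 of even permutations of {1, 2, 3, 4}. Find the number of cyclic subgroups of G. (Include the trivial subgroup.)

8

A cyclic subgroup of order d is generated by each of its φ(d) elements of order d, so the cyclic subgroups of order d number (#elements of order d)/φ(d).
Cyclic subgroups by order — order 1: 1; order 2: 3; order 3: 4.
Total: 8.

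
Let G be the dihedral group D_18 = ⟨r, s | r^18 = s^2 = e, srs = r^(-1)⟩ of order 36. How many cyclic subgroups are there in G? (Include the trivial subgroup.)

Group the elements of G by the cyclic subgroup they generate; each cyclic subgroup of order d accounts for φ(d) elements.
Cyclic subgroups by order — order 1: 1; order 2: 19; order 3: 1; order 6: 1; order 9: 1; order 18: 1.
Total: 24.

24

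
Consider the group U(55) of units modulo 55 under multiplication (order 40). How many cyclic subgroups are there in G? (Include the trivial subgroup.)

A cyclic subgroup of order d is generated by each of its φ(d) elements of order d, so the cyclic subgroups of order d number (#elements of order d)/φ(d).
Cyclic subgroups by order — order 1: 1; order 2: 3; order 4: 2; order 5: 1; order 10: 3; order 20: 2.
Total: 12.

12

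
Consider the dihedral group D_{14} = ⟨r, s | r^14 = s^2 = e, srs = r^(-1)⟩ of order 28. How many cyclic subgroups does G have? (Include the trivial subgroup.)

Group the elements of G by the cyclic subgroup they generate; each cyclic subgroup of order d accounts for φ(d) elements.
Cyclic subgroups by order — order 1: 1; order 2: 15; order 7: 1; order 14: 1.
Total: 18.

18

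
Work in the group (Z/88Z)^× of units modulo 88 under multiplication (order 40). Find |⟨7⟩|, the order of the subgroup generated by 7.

10

Compute successive powers of 7 mod 88: 7, 49, 79, 25, 87, 81, 39, 9, …; 7^10 ≡ 1 (mod 88).
So |⟨7⟩| = 10.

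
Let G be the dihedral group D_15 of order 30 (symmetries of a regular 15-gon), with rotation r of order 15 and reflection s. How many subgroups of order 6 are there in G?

|G| = 30 and 6 | 30, so subgroups of order 6 are possible by Lagrange.
The subgroups of order 6 are: {e, r^5, r^10, s, r^5s, r^10s}; {e, r^5, r^10, rs, r^6s, r^11s}; {e, r^5, r^10, r^2s, r^7s, r^12s}; {e, r^5, r^10, r^3s, r^8s, r^13s}; … (5 in all).
So G has 5 subgroups of order 6.

5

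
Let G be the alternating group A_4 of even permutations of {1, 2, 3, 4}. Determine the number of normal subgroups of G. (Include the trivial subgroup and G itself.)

3

G has 10 subgroups. Checking conjugation-invariance by order — order 1: 1/1 normal; order 2: 0/3 normal; order 3: 0/4 normal; order 4: 1/1 normal; order 12: 1/1 normal.
Total normal subgroups: 3.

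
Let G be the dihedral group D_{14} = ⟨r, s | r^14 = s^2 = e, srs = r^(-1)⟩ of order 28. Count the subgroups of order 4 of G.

7

|G| = 28 and 4 | 28, so subgroups of order 4 are possible by Lagrange.
The subgroups of order 4 are: {e, r^7, r^3s, r^10s}; {e, r^7, r^4s, r^11s}; {e, r^7, r^5s, r^12s}; {e, r^7, r^6s, r^13s}; … (7 in all).
So G has 7 subgroups of order 4.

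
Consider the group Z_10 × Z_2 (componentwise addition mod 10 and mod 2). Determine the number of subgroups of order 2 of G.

|G| = 20 and 2 | 20, so subgroups of order 2 are possible by Lagrange.
The subgroups of order 2 are: {(0,0), (0,1)}; {(0,0), (5,0)}; {(0,0), (5,1)}.
So G has 3 subgroups of order 2.

3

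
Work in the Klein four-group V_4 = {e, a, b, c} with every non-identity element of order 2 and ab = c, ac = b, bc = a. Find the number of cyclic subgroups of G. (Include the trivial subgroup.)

4

Each element a generates a cyclic subgroup ⟨a⟩; distinct elements may generate the same one (a cyclic group of order d has φ(d) generators).
Cyclic subgroups by order — order 1: 1; order 2: 3.
Total: 4.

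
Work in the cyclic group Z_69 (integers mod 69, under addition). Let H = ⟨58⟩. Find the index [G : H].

|⟨58⟩| = 69 and |G| = 69.
By Lagrange, [G : H] = |G|/|H| = 69/69 = 1.

1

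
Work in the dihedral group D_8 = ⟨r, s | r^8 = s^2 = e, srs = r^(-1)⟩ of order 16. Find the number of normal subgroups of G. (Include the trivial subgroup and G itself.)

7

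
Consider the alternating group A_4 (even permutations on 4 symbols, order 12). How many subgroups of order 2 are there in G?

|G| = 12 and 2 | 12, so subgroups of order 2 are possible by Lagrange.
The subgroups of order 2 are: {e, (1 2)(3 4)}; {e, (1 3)(2 4)}; {e, (1 4)(2 3)}.
So G has 3 subgroups of order 2.

3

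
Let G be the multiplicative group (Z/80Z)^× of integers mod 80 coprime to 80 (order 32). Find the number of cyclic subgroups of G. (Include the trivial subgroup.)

20

Each element a generates a cyclic subgroup ⟨a⟩; distinct elements may generate the same one (a cyclic group of order d has φ(d) generators).
Cyclic subgroups by order — order 1: 1; order 2: 7; order 4: 12.
Total: 20.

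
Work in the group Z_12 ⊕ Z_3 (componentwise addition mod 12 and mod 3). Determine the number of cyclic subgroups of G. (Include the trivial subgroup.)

Group the elements of G by the cyclic subgroup they generate; each cyclic subgroup of order d accounts for φ(d) elements.
Cyclic subgroups by order — order 1: 1; order 2: 1; order 3: 4; order 4: 1; order 6: 4; order 12: 4.
Total: 15.

15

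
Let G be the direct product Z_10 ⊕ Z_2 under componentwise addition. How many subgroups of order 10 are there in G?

|G| = 20 and 10 | 20, so subgroups of order 10 are possible by Lagrange.
The subgroups of order 10 are: {(0,0), (0,1), (2,0), (2,1), (4,0), (4,1), (6,0), (6,1), (8,0), (8,1)}; {(0,0), (1,0), (2,0), (3,0), (4,0), (5,0), (6,0), (7,0), (8,0), (9,0)}; {(0,0), (1,1), (2,0), (3,1), (4,0), (5,1), (6,0), (7,1), (8,0), (9,1)}.
So G has 3 subgroups of order 10.

3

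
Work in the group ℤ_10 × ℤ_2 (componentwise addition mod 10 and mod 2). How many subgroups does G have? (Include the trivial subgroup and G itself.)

10

|G| = 20, so by Lagrange every subgroup order divides 20. Divisors: 1, 2, 4, 5, 10, 20.
Subgroups by order — order 1: 1; order 2: 3; order 4: 1; order 5: 1; order 10: 3; order 20: 1.
Total: 1 + 3 + 1 + 1 + 3 + 1 = 10.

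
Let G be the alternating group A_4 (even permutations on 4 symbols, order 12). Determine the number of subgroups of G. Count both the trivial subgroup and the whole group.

|G| = 12, so by Lagrange every subgroup order divides 12. Divisors: 1, 2, 3, 4, 6, 12.
Subgroups by order — order 1: 1; order 2: 3; order 3: 4; order 4: 1; order 6: 0; order 12: 1.
Total: 1 + 3 + 4 + 1 + 0 + 1 = 10.

10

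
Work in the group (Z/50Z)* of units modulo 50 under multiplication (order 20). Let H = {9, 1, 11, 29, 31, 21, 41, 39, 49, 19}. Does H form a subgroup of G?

Yes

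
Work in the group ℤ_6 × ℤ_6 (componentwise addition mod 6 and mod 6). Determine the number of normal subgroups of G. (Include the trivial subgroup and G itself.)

30

G is abelian, so every subgroup is normal.
G has 30 subgroups in total, hence 30 normal subgroups.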